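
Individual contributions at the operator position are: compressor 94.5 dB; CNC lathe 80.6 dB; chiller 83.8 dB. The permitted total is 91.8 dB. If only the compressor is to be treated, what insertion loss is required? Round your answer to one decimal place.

Everything except the compressor sums to 10^(80.6/10) + 10^(83.8/10) = 3.547e+08 in linear terms, 85.50 dB.
The limit corresponds to 10^(91.8/10) = 1.514e+09; subtracting the fixed part leaves 1.159e+09 for the compressor, i.e. 90.64 dB.
So the compressor must be reduced from 94.5 to 90.64 dB: IL = 3.86 dB.

3.9 dB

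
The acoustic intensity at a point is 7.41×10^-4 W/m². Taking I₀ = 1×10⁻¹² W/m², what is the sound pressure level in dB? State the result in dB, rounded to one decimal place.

88.7 dB

L = 10·log₁₀(I/I₀) = 10·log₁₀(7.41×10^-4/10⁻¹²) = 10·log₁₀(7.41×10^8).
L = 10·(0.8698 + 8) = 88.70 dB.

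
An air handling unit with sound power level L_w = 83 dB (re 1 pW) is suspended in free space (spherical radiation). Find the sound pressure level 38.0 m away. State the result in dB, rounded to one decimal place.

40.4 dB

Free-field spherical radiation: L_p = L_w − 10·log₁₀(4π·r²), r = 38.0 m.
4π·r² = 1.815e+04 m², 10·log₁₀ of that is 42.588 dB.
L_p = 83 − 42.588 = 40.41 dB.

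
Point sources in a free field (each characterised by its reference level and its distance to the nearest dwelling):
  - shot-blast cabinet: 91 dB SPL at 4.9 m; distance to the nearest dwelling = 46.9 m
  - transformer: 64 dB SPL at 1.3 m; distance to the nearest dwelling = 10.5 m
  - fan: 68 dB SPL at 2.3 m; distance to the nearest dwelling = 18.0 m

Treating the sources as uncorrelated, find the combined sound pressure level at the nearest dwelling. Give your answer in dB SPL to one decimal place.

First find each source's level at the receiver (point-source: −20·log₁₀(r/r_ref)), then combine on an intensity basis.
shot-blast cabinet: 91 − 20·log₁₀(46.9/4.9) = 91 − 19.62 = 71.38 dB SPL.
transformer: 64 − 20·log₁₀(10.5/1.3) = 64 − 18.14 = 45.86 dB SPL.
fan: 68 − 20·log₁₀(18.0/2.3) = 68 − 17.87 = 50.13 dB SPL.
Σ 10^(L/10) = 1.388e+07 → L_total = 10·log₁₀(1.388e+07) = 71.42 dB SPL.

71.4 dB SPL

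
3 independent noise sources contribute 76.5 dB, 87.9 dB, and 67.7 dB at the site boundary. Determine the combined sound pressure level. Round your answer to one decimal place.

88.2 dB

Incoherent sources combine by intensity addition: L_total = 10·log₁₀(Σ 10^(L_i/10)).
Σ 10^(L/10) = 10^(76.5/10) + 10^(87.9/10) + 10^(67.7/10) = 6.672e+08.
L_total = 10·log₁₀(6.672e+08) = 88.24 dB.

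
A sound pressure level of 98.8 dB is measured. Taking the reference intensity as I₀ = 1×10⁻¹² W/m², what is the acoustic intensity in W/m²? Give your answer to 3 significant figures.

I = I₀·10^(L/10) = 10⁻¹² × 10^(98.8/10) = 10^(-2.120).

0.00759 W/m²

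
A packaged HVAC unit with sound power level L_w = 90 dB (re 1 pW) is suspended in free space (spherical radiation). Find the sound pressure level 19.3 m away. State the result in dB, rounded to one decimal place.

53.3 dB

Free-field spherical radiation: L_p = L_w − 10·log₁₀(4π·r²), r = 19.3 m.
4π·r² = 4681 m², 10·log₁₀ of that is 36.703 dB.
L_p = 90 − 36.703 = 53.30 dB.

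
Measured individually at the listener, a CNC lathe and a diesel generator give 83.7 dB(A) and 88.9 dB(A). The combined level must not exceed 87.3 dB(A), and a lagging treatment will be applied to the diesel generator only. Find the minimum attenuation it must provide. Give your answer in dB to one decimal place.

4.1 dB

Everything except the diesel generator sums to 10^(83.7/10) = 2.344e+08 in linear terms, 83.70 dB(A).
To meet 87.3 dB(A) overall, the treated diesel generator may contribute at most 10^(87.3/10) − 2.344e+08 = 3.026e+08, i.e. 84.81 dB(A).
So the diesel generator must be reduced from 88.9 to 84.81 dB(A): IL = 4.09 dB.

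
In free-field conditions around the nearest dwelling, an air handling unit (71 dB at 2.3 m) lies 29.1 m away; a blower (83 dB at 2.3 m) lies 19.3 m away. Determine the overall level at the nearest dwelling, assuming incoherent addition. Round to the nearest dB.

First find each source's level at the receiver (point-source: −20·log₁₀(r/r_ref)), then combine on an intensity basis.
air handling unit: 71 − 20·log₁₀(29.1/2.3) = 71 − 22.04 = 48.96 dB.
blower: 83 − 20·log₁₀(19.3/2.3) = 83 − 18.48 = 64.52 dB.
Σ 10^(L/10) = 2.912e+06 → L_total = 10·log₁₀(2.912e+06) = 64.64 dB.

65 dB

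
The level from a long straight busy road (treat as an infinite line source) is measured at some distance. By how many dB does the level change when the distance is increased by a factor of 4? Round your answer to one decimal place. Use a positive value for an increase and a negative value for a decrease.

With cylindrical spreading the level changes by −10·log₁₀(r₂/r₁).
ΔL = −10·log₁₀(4) = -6.02 dB.

-6.0 dB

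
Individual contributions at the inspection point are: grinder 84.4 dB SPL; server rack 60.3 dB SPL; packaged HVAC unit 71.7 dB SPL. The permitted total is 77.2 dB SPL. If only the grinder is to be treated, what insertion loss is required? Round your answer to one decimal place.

The untreated sources together contribute 10^(60.3/10) + 10^(71.7/10) = 1.586e+07, i.e. 72.00 dB SPL.
The limit corresponds to 10^(77.2/10) = 5.248e+07; subtracting the fixed part leaves 3.662e+07 for the grinder, i.e. 75.64 dB SPL.
So the grinder must be reduced from 84.4 to 75.64 dB SPL: IL = 8.76 dB.

8.8 dB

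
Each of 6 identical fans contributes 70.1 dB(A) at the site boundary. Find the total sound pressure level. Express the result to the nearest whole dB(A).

78 dB(A)

With 6 equal, uncorrelated contributions the intensity is 6× that of one unit, giving a rise of 10·log₁₀ 6.
L_total = 70.1 + 10·log₁₀(6) = 70.1 + 7.782 = 77.88 dB(A).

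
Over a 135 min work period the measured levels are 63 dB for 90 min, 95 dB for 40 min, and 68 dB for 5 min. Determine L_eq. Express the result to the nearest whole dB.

Weight each interval's intensity by its duration and average over T = 135 min:
Σ tᵢ·10^(Lᵢ/10) = 90·10^(63/10) + 40·10^(95/10) + 5·10^(68/10) = 1.267e+11.
L_eq = 10·log₁₀(1.267e+11/135) = 89.72 dB.

90 dB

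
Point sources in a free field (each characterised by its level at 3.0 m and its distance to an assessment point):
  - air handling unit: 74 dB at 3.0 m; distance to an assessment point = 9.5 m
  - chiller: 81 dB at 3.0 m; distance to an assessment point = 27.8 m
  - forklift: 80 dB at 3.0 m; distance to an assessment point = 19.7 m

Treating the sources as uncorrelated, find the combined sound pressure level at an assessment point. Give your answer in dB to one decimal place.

68.0 dB

Apply inverse-square spreading to bring every level to the receiver, then sum 10^(L/10).
air handling unit: 74 − 20·log₁₀(9.5/3.0) = 74 − 10.01 = 63.99 dB.
chiller: 81 − 20·log₁₀(27.8/3.0) = 81 − 19.34 = 61.66 dB.
forklift: 80 − 20·log₁₀(19.7/3.0) = 80 − 16.35 = 63.65 dB.
Σ 10^(L/10) = 6.290e+06 → L_total = 10·log₁₀(6.290e+06) = 67.99 dB.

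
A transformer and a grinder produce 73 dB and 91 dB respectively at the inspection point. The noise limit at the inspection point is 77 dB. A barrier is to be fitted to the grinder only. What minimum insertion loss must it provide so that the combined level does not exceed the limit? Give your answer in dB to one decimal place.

16.2 dB

The untreated sources together contribute 10^(73/10) = 1.995e+07, i.e. 73.00 dB.
To meet 77 dB overall, the treated grinder may contribute at most 10^(77/10) − 1.995e+07 = 3.017e+07, i.e. 74.80 dB.
Required insertion loss = 91 − 74.80 = 16.20 dB.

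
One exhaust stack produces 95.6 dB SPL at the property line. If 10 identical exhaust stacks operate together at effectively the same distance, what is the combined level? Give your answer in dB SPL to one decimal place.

N identical incoherent sources raise the level by 10·log₁₀ N.
L_total = 95.6 + 10·log₁₀(10) = 95.6 + 10.000 = 105.60 dB SPL.

105.6 dB SPL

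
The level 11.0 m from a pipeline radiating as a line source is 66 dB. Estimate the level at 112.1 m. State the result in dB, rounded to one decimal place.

Line-source attenuation: ΔL = 10·log₁₀(r₂/r₁) = 10·log₁₀(112.1/11.0) = 10.082 dB.
L₂ = 66 − 10·log₁₀(112.1/11.0) = 66 − 10.082 = 55.92 dB.

55.9 dB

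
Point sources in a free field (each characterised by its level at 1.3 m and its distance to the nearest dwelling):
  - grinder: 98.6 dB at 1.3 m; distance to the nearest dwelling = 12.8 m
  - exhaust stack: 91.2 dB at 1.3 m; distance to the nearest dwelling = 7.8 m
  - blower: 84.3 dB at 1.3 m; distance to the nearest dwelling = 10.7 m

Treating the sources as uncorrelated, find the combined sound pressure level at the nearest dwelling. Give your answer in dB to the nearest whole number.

81 dB

Apply inverse-square spreading to bring every level to the receiver, then sum 10^(L/10).
grinder: 98.6 − 20·log₁₀(12.8/1.3) = 98.6 − 19.87 = 78.73 dB.
exhaust stack: 91.2 − 20·log₁₀(7.8/1.3) = 91.2 − 15.56 = 75.64 dB.
blower: 84.3 − 20·log₁₀(10.7/1.3) = 84.3 − 18.31 = 65.99 dB.
Σ 10^(L/10) = 1.153e+08 → L_total = 10·log₁₀(1.153e+08) = 80.62 dB.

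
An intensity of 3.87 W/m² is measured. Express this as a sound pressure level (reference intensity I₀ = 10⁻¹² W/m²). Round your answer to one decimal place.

I/I₀ = 3.87/10⁻¹² = 3.87×10^12, and L = 10·log₁₀(I/I₀).
L = 10·(0.5877 + 12) = 125.88 dB.

125.9 dB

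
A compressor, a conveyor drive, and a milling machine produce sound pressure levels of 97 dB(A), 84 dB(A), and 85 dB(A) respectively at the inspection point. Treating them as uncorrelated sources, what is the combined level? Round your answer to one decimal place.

For uncorrelated sources the intensities add, so convert each level to linear form, sum, and take 10·log₁₀ of the total.
Σ 10^(L/10) = 10^(97/10) + 10^(84/10) + 10^(85/10) = 5.579e+09.
L_total = 10·log₁₀(5.579e+09) = 97.47 dB(A).

97.5 dB(A)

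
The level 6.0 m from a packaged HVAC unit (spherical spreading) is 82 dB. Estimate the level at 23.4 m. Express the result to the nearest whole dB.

70 dB

Point-source attenuation: ΔL = 20·log₁₀(r₂/r₁) = 20·log₁₀(23.4/6.0) = 11.821 dB.
L₂ = 82 − 20·log₁₀(23.4/6.0) = 82 − 11.821 = 70.18 dB.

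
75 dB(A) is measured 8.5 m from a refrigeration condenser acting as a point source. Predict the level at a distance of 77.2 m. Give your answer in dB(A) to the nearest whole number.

56 dB(A)

Point-source attenuation: ΔL = 20·log₁₀(r₂/r₁) = 20·log₁₀(77.2/8.5) = 19.164 dB.
L₂ = 75 − 20·log₁₀(77.2/8.5) = 75 − 19.164 = 55.84 dB(A).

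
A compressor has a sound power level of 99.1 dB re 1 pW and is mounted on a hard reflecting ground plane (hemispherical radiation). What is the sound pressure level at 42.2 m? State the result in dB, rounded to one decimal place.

58.6 dB

L_p = L_w − 10·log₁₀(2π·r²) with r = 42.2 m.
2π·r² = 1.119e+04 m², 10·log₁₀ of that is 40.488 dB.
L_p = 99.1 − 40.488 = 58.61 dB.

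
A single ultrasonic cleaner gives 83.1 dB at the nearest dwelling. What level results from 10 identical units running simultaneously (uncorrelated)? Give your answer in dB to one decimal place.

93.1 dB

With 10 equal, uncorrelated contributions the intensity is 10× that of one unit, giving a rise of 10·log₁₀ 10.
L_total = 83.1 + 10·log₁₀(10) = 83.1 + 10.000 = 93.10 dB.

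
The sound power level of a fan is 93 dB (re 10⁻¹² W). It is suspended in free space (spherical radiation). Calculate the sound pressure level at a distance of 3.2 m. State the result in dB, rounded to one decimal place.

The power spreads over a sphere of area 4π·r², so L_p = L_w − 10·log₁₀(4π·r²).
4π·r² = 128.7 m², 10·log₁₀ of that is 21.095 dB.
L_p = 93 − 21.095 = 71.90 dB.

71.9 dB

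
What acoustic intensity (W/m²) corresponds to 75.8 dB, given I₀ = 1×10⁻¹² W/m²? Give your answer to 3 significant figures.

3.80e-05 W/m²

L = 10·log₁₀(I/I₀) ⇒ I = I₀·10^(L/10) = 10⁻¹² × 10^7.58.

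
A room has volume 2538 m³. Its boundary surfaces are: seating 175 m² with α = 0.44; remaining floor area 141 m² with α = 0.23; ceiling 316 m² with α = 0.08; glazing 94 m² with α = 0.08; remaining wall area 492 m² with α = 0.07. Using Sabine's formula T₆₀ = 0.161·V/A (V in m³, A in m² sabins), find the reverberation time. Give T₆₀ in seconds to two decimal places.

2.31 s

A = Σ Sᵢαᵢ = 175·0.44 + 141·0.23 + 316·0.08 + 94·0.08 + 492·0.07 = 176.67 m².
T₆₀ = 0.161·V/A = 0.161·2538/176.67 = 2.313 s.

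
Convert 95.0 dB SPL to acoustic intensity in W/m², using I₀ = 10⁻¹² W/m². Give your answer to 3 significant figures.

I/I₀ = 10^(95.0/10) = 3.162e+09, so I = 3.162e+09 × 10⁻¹² W/m².

0.00316 W/m²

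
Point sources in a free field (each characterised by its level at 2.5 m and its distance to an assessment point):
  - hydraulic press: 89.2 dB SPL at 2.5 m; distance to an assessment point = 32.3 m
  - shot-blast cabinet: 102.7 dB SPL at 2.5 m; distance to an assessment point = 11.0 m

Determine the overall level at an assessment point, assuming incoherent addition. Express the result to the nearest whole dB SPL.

90 dB SPL

Propagate each source to the receiver with L = L_ref − 20·log₁₀(r/r_ref), then add intensities.
hydraulic press: 89.2 − 20·log₁₀(32.3/2.5) = 89.2 − 22.23 = 66.97 dB SPL.
shot-blast cabinet: 102.7 − 20·log₁₀(11.0/2.5) = 102.7 − 12.87 = 89.83 dB SPL.
Σ 10^(L/10) = 9.668e+08 → L_total = 10·log₁₀(9.668e+08) = 89.85 dB SPL.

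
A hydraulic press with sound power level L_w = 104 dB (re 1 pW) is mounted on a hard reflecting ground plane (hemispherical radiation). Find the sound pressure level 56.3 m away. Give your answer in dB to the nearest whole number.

Free-field hemispherical radiation: L_p = L_w − 10·log₁₀(2π·r²), r = 56.3 m.
2π·r² = 1.992e+04 m², 10·log₁₀ of that is 42.992 dB.
L_p = 104 − 42.992 = 61.01 dB.

61 dB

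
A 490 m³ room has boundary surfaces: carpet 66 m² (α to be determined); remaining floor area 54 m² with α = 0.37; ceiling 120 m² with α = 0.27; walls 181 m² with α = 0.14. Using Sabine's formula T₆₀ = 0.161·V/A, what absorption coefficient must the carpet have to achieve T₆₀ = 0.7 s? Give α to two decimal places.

From T₆₀ = 0.161·V/A, the target T₆₀ = 0.7 s needs A = 0.161·490/0.7 = 112.70 m².
Absorption from the other surfaces = 54·0.37 + 120·0.27 + 181·0.14 = 77.72 m², so the carpet must supply 34.98 m² over 66 m².
α = 34.98/66 = 0.530.

0.53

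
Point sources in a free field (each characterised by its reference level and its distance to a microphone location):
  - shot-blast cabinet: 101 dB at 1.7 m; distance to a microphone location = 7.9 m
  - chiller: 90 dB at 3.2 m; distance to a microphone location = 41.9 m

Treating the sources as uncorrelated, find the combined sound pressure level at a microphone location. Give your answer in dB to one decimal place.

87.7 dB

Propagate each source to the receiver with L = L_ref − 20·log₁₀(r/r_ref), then add intensities.
shot-blast cabinet: 101 − 20·log₁₀(7.9/1.7) = 101 − 13.34 = 87.66 dB.
chiller: 90 − 20·log₁₀(41.9/3.2) = 90 − 22.34 = 67.66 dB.
Σ 10^(L/10) = 5.888e+08 → L_total = 10·log₁₀(5.888e+08) = 87.70 dB.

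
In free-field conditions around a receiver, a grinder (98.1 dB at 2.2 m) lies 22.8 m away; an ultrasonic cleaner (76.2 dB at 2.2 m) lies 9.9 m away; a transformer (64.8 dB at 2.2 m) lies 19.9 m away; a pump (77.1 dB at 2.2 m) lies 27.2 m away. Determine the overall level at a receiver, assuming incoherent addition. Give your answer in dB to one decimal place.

78.0 dB

Apply inverse-square spreading to bring every level to the receiver, then sum 10^(L/10).
grinder: 98.1 − 20·log₁₀(22.8/2.2) = 98.1 − 20.31 = 77.79 dB.
ultrasonic cleaner: 76.2 − 20·log₁₀(9.9/2.2) = 76.2 − 13.06 = 63.14 dB.
transformer: 64.8 − 20·log₁₀(19.9/2.2) = 64.8 − 19.13 = 45.67 dB.
pump: 77.1 − 20·log₁₀(27.2/2.2) = 77.1 − 21.84 = 55.26 dB.
Σ 10^(L/10) = 6.255e+07 → L_total = 10·log₁₀(6.255e+07) = 77.96 dB.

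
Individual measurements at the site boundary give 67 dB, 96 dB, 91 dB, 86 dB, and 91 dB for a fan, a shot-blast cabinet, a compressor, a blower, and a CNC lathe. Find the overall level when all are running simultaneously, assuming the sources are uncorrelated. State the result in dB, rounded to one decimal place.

For uncorrelated sources the intensities add, so convert each level to linear form, sum, and take 10·log₁₀ of the total.
Σ 10^(L/10) = 10^(67/10) + 10^(96/10) + 10^(91/10) + 10^(86/10) + 10^(91/10) = 6.902e+09.
L_total = 10·log₁₀(6.902e+09) = 98.39 dB.

98.4 dB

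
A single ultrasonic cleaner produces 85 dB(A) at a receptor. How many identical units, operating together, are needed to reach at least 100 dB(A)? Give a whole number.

32

Need L₁ + 10·log₁₀ N ≥ 100, i.e. log₁₀ N ≥ 1.50.
N ≥ 10^(15.0/10) = 31.623, so N = 32.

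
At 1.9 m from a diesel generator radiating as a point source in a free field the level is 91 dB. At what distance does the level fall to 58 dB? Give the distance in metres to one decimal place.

For a point source L₁ − L₂ = 20·log₁₀(r₂/r₁), so r₂ = r₁·10^((L₁−L₂)/20).
r₂ = 1.9·10^((91−58)/20) = 1.9·10^(33.0/20) = 84.87 m.

84.9 m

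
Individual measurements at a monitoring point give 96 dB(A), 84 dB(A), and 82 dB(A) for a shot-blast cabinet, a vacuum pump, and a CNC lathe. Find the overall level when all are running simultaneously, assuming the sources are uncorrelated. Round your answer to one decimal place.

For uncorrelated sources the intensities add, so convert each level to linear form, sum, and take 10·log₁₀ of the total.
Σ 10^(L/10) = 10^(96/10) + 10^(84/10) + 10^(82/10) = 4.391e+09.
L_total = 10·log₁₀(4.391e+09) = 96.43 dB(A).

96.4 dB(A)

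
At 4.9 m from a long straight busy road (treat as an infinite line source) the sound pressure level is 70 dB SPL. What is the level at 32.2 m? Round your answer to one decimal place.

61.8 dB SPL

Cylindrical spreading from a line source gives a 10·log₁₀(r₂/r₁) drop.
L₂ = 70 − 10·log₁₀(32.2/4.9) = 70 − 8.177 = 61.82 dB SPL.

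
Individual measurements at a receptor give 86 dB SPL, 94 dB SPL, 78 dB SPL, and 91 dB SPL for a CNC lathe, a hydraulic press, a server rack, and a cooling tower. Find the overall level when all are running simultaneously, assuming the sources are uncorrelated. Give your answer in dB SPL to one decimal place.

Incoherent sources combine by intensity addition: L_total = 10·log₁₀(Σ 10^(L_i/10)).
Σ 10^(L/10) = 10^(86/10) + 10^(94/10) + 10^(78/10) + 10^(91/10) = 4.232e+09.
L_total = 10·log₁₀(4.232e+09) = 96.27 dB SPL.

96.3 dB SPL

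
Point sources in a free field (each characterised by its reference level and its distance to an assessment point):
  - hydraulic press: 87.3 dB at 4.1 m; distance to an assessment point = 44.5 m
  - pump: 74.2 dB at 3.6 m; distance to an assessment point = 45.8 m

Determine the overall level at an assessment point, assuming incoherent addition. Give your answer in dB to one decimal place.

66.7 dB

Apply inverse-square spreading to bring every level to the receiver, then sum 10^(L/10).
hydraulic press: 87.3 − 20·log₁₀(44.5/4.1) = 87.3 − 20.71 = 66.59 dB.
pump: 74.2 − 20·log₁₀(45.8/3.6) = 74.2 − 22.09 = 52.11 dB.
Σ 10^(L/10) = 4.721e+06 → L_total = 10·log₁₀(4.721e+06) = 66.74 dB.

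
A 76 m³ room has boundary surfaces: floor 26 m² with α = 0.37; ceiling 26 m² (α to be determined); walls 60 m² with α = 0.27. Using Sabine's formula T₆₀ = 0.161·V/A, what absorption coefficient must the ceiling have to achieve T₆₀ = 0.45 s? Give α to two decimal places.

Required total absorption A = 0.161·76/0.45 = 27.19 m².
Absorption from the other surfaces = 26·0.37 + 60·0.27 = 25.82 m², so the ceiling must supply 1.37 m² over 26 m².
α = 1.37/26 = 0.053.

0.05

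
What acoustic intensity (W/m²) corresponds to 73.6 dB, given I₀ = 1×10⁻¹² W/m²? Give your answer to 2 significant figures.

I = I₀·10^(L/10) = 10⁻¹² × 10^(73.6/10) = 10^(-4.640).

2.3e-05 W/m²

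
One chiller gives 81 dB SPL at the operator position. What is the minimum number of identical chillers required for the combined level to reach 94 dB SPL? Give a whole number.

Need L₁ + 10·log₁₀ N ≥ 94, i.e. log₁₀ N ≥ 1.30.
N ≥ 10^(13.0/10) = 19.953, so N = 20.

20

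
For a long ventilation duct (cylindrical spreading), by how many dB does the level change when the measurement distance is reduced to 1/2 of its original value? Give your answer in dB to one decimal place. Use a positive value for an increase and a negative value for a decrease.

+3.0 dB

A line source loses 3 dB per doubling of distance; generally ΔL = −10·log₁₀(r₂/r₁).
ΔL = −10·log₁₀(0.5) = +3.01 dB.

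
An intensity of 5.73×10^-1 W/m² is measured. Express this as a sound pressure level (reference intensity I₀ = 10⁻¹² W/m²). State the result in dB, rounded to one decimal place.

117.6 dB

L = 10·log₁₀(I/I₀) = 10·log₁₀(5.73×10^-1/10⁻¹²) = 10·log₁₀(5.73×10^11).
L = 10·(0.7582 + 11) = 117.58 dB.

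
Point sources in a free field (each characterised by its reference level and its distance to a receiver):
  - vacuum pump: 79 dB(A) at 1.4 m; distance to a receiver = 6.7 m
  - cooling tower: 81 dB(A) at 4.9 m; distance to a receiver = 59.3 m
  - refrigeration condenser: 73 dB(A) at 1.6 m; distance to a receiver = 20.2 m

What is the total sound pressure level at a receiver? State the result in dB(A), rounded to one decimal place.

66.5 dB(A)

First find each source's level at the receiver (point-source: −20·log₁₀(r/r_ref)), then combine on an intensity basis.
vacuum pump: 79 − 20·log₁₀(6.7/1.4) = 79 − 13.60 = 65.40 dB(A).
cooling tower: 81 − 20·log₁₀(59.3/4.9) = 81 − 21.66 = 59.34 dB(A).
refrigeration condenser: 73 − 20·log₁₀(20.2/1.6) = 73 − 22.02 = 50.98 dB(A).
Σ 10^(L/10) = 4.453e+06 → L_total = 10·log₁₀(4.453e+06) = 66.49 dB(A).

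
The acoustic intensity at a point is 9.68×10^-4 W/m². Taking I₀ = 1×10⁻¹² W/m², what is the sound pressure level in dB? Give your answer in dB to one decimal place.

89.9 dB

Dividing by I₀ shifts the exponent by 12: I/I₀ = 9.68×10^8.
L = 10·(0.9859 + 8) = 89.86 dB.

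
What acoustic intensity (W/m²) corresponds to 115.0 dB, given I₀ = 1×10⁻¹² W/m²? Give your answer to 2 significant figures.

L = 10·log₁₀(I/I₀) ⇒ I = I₀·10^(L/10) = 10⁻¹² × 10^11.50.

0.32 W/m²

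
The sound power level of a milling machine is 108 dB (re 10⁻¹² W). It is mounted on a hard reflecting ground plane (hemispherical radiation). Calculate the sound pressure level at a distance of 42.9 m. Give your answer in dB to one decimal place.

67.4 dB

The power spreads over a hemisphere of area 2π·r², so L_p = L_w − 10·log₁₀(2π·r²).
2π·r² = 1.156e+04 m², 10·log₁₀ of that is 40.631 dB.
L_p = 108 − 40.631 = 67.37 dB.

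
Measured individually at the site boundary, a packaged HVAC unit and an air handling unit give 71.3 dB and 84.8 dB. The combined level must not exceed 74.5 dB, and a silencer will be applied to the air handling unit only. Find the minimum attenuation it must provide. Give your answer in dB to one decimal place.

13.1 dB

The untreated sources together contribute 10^(71.3/10) = 1.349e+07, i.e. 71.30 dB.
To meet 74.5 dB overall, the treated air handling unit may contribute at most 10^(74.5/10) − 1.349e+07 = 1.469e+07, i.e. 71.67 dB.
So the air handling unit must be reduced from 84.8 to 71.67 dB: IL = 13.13 dB.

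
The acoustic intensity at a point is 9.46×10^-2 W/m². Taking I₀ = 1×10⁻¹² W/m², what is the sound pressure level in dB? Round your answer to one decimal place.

I/I₀ = 9.46×10^-2/10⁻¹² = 9.46×10^10, and L = 10·log₁₀(I/I₀).
L = 10·(0.9759 + 10) = 109.76 dB.

109.8 dB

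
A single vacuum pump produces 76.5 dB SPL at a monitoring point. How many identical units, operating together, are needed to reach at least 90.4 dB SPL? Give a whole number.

25

The shortfall is 90.4 − 76.5 = 13.9 dB, and N units add 10·log₁₀ N, so need 10·log₁₀ N ≥ 13.9.
N ≥ 10^(13.9/10) = 24.547, so N = 25.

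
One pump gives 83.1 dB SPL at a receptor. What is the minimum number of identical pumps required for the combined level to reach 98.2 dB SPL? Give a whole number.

N identical sources give L₁ + 10·log₁₀ N, so require 10·log₁₀ N ≥ 98.2 − 83.1 = 15.1 dB.
N ≥ 10^(15.1/10) = 32.359, so N = 33.

33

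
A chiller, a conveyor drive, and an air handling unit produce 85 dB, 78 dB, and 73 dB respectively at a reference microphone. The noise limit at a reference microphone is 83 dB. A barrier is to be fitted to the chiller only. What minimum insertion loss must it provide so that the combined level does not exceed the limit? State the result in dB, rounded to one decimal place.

4.3 dB

Fixed contribution from the other sources: Σ 10^(L/10) = 10^(78/10) + 10^(73/10) = 8.305e+07 (79.19 dB).
To meet 83 dB overall, the treated chiller may contribute at most 10^(83/10) − 8.305e+07 = 1.165e+08, i.e. 80.66 dB.
So the chiller must be reduced from 85 to 80.66 dB: IL = 4.34 dB.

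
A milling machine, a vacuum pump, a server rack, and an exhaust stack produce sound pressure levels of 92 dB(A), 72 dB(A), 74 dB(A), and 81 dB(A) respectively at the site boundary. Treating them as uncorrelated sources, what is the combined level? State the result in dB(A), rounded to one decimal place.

For uncorrelated sources the intensities add, so convert each level to linear form, sum, and take 10·log₁₀ of the total.
Σ 10^(L/10) = 10^(92/10) + 10^(72/10) + 10^(74/10) + 10^(81/10) = 1.752e+09.
L_total = 10·log₁₀(1.752e+09) = 92.43 dB(A).

92.4 dB(A)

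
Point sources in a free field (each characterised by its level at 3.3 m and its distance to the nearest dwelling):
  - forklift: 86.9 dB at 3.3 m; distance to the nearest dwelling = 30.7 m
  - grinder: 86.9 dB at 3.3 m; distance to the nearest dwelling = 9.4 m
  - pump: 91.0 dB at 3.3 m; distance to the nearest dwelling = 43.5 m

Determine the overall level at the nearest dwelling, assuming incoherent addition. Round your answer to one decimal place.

78.6 dB

First find each source's level at the receiver (point-source: −20·log₁₀(r/r_ref)), then combine on an intensity basis.
forklift: 86.9 − 20·log₁₀(30.7/3.3) = 86.9 − 19.37 = 67.53 dB.
grinder: 86.9 − 20·log₁₀(9.4/3.3) = 86.9 − 9.09 = 77.81 dB.
pump: 91.0 − 20·log₁₀(43.5/3.3) = 91.0 − 22.40 = 68.60 dB.
Σ 10^(L/10) = 7.327e+07 → L_total = 10·log₁₀(7.327e+07) = 78.65 dB.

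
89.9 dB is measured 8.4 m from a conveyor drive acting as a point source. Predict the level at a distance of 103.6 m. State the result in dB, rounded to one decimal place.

Spherical spreading from a point source gives a 20·log₁₀(r₂/r₁) drop.
L₂ = 89.9 − 20·log₁₀(103.6/8.4) = 89.9 − 21.822 = 68.08 dB.

68.1 dB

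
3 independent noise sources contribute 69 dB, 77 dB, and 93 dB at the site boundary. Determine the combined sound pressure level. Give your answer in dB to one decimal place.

Incoherent sources combine by intensity addition: L_total = 10·log₁₀(Σ 10^(L_i/10)).
Σ 10^(L/10) = 10^(69/10) + 10^(77/10) + 10^(93/10) = 2.053e+09.
L_total = 10·log₁₀(2.053e+09) = 93.12 dB.

93.1 dB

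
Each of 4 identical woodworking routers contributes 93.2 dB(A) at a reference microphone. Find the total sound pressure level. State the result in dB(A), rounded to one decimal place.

99.2 dB(A)

With 4 equal, uncorrelated contributions the intensity is 4× that of one unit, giving a rise of 10·log₁₀ 4.
L_total = 93.2 + 10·log₁₀(4) = 93.2 + 6.021 = 99.22 dB(A).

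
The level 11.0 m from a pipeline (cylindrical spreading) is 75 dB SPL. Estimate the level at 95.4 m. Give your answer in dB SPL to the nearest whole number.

Cylindrical spreading from a line source gives a 10·log₁₀(r₂/r₁) drop.
L₂ = 75 − 10·log₁₀(95.4/11.0) = 75 − 9.382 = 65.62 dB SPL.

66 dB SPL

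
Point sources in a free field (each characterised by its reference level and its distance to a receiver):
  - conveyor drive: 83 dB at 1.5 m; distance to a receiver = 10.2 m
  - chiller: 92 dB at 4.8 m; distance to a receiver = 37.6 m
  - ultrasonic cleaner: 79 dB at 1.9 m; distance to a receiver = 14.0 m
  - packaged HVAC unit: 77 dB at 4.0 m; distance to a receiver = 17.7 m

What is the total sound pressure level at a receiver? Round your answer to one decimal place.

75.3 dB

Propagate each source to the receiver with L = L_ref − 20·log₁₀(r/r_ref), then add intensities.
conveyor drive: 83 − 20·log₁₀(10.2/1.5) = 83 − 16.65 = 66.35 dB.
chiller: 92 − 20·log₁₀(37.6/4.8) = 92 − 17.88 = 74.12 dB.
ultrasonic cleaner: 79 − 20·log₁₀(14.0/1.9) = 79 − 17.35 = 61.65 dB.
packaged HVAC unit: 77 − 20·log₁₀(17.7/4.0) = 77 − 12.92 = 64.08 dB.
Σ 10^(L/10) = 3.417e+07 → L_total = 10·log₁₀(3.417e+07) = 75.34 dB.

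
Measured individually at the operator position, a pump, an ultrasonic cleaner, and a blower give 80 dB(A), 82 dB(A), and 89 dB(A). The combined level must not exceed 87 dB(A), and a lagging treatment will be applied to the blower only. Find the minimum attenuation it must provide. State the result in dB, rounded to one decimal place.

Fixed contribution from the other sources: Σ 10^(L/10) = 10^(80/10) + 10^(82/10) = 2.585e+08 (84.12 dB(A)).
The limit corresponds to 10^(87/10) = 5.012e+08; subtracting the fixed part leaves 2.427e+08 for the blower, i.e. 83.85 dB(A).
Required insertion loss = 89 − 83.85 = 5.15 dB.

5.1 dB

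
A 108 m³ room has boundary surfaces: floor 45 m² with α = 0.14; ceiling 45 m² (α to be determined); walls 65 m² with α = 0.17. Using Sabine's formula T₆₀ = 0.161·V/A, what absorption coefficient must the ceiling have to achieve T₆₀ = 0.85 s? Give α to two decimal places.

0.07

A = 0.161·V/T₆₀ = 0.161·108/0.85 = 20.46 m² sabins.
Absorption from the other surfaces = 45·0.14 + 65·0.17 = 17.35 m², so the ceiling must supply 3.11 m² over 45 m².
α = 3.11/45 = 0.069.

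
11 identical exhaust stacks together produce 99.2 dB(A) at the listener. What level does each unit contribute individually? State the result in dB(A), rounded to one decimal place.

Dividing the total intensity by 11 lowers the level by 10·log₁₀ 11 = 10.414 dB: L₁ = 99.2 − 10.414.

88.8 dB(A)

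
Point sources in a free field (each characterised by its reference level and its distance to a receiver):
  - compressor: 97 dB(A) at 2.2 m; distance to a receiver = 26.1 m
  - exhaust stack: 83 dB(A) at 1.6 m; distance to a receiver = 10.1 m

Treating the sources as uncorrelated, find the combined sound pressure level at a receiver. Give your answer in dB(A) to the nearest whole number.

Propagate each source to the receiver with L = L_ref − 20·log₁₀(r/r_ref), then add intensities.
compressor: 97 − 20·log₁₀(26.1/2.2) = 97 − 21.48 = 75.52 dB(A).
exhaust stack: 83 − 20·log₁₀(10.1/1.6) = 83 − 16.00 = 67.00 dB(A).
Σ 10^(L/10) = 4.062e+07 → L_total = 10·log₁₀(4.062e+07) = 76.09 dB(A).

76 dB(A)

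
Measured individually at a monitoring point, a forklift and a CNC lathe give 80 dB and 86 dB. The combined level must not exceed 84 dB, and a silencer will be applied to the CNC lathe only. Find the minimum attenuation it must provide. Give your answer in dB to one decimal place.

4.2 dB

The untreated sources together contribute 10^(80/10) = 1.000e+08, i.e. 80.00 dB.
To meet 84 dB overall, the treated CNC lathe may contribute at most 10^(84/10) − 1.000e+08 = 1.512e+08, i.e. 81.80 dB.
So the CNC lathe must be reduced from 86 to 81.80 dB: IL = 4.20 dB.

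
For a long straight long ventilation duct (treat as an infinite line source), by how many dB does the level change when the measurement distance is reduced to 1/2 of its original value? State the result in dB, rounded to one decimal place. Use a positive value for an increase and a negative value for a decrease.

+3.0 dB

With cylindrical spreading the level changes by −10·log₁₀(r₂/r₁).
ΔL = −10·log₁₀(0.5) = +3.01 dB.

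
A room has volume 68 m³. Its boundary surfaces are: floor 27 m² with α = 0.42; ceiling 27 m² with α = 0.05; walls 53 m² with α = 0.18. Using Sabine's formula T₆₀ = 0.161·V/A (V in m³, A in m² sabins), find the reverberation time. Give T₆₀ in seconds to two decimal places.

0.49 s

A = Σ Sᵢαᵢ = 27·0.42 + 27·0.05 + 53·0.18 = 22.23 m².
T₆₀ = 0.161 × 68 / 22.23 = 0.492 s.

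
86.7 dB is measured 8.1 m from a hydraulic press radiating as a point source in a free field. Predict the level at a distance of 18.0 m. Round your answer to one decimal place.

Spherical spreading from a point source gives a 20·log₁₀(r₂/r₁) drop.
L₂ = 86.7 − 20·log₁₀(18.0/8.1) = 86.7 − 6.936 = 79.76 dB.

79.8 dB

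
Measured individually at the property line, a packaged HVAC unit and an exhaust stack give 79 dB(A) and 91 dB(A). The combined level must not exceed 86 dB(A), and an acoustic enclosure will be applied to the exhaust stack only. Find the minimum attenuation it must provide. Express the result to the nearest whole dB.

Fixed contribution from the other source: Σ 10^(L/10) = 10^(79/10) = 7.943e+07 (79.00 dB(A)).
To meet 86 dB(A) overall, the treated exhaust stack may contribute at most 10^(86/10) − 7.943e+07 = 3.187e+08, i.e. 85.03 dB(A).
So the exhaust stack must be reduced from 91 to 85.03 dB(A): IL = 5.97 dB.

6 dB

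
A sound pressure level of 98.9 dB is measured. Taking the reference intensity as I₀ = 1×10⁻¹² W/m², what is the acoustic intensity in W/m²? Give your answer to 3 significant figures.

0.00776 W/m²

L = 10·log₁₀(I/I₀) ⇒ I = I₀·10^(L/10) = 10⁻¹² × 10^9.89.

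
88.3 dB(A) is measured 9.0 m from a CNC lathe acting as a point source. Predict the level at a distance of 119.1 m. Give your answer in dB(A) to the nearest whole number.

66 dB(A)

Point-source attenuation: ΔL = 20·log₁₀(r₂/r₁) = 20·log₁₀(119.1/9.0) = 22.433 dB.
L₂ = 88.3 − 20·log₁₀(119.1/9.0) = 88.3 − 22.433 = 65.87 dB(A).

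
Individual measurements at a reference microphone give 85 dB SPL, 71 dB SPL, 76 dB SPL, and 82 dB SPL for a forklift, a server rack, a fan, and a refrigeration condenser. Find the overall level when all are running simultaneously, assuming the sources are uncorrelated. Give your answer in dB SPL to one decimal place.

Incoherent sources combine by intensity addition: L_total = 10·log₁₀(Σ 10^(L_i/10)).
Σ 10^(L/10) = 10^(85/10) + 10^(71/10) + 10^(76/10) + 10^(82/10) = 5.271e+08.
L_total = 10·log₁₀(5.271e+08) = 87.22 dB SPL.

87.2 dB SPL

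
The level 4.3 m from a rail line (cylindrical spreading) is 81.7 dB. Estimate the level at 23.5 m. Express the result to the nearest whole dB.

74 dB

Line-source attenuation: ΔL = 10·log₁₀(r₂/r₁) = 10·log₁₀(23.5/4.3) = 7.376 dB.
L₂ = 81.7 − 10·log₁₀(23.5/4.3) = 81.7 − 7.376 = 74.32 dB.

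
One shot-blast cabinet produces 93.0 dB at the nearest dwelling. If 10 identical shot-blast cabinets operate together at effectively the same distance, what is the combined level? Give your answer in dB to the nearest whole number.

L_total = L₁ + 10·log₁₀ N for N identical incoherent sources.
L_total = 93.0 + 10·log₁₀(10) = 93.0 + 10.000 = 103.00 dB.

103 dB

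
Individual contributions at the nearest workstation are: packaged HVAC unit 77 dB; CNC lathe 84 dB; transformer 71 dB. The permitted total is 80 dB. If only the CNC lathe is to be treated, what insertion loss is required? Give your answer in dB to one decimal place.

8.3 dB

The untreated sources together contribute 10^(77/10) + 10^(71/10) = 6.271e+07, i.e. 77.97 dB.
The limit corresponds to 10^(80/10) = 1.000e+08; subtracting the fixed part leaves 3.729e+07 for the CNC lathe, i.e. 75.72 dB.
Required insertion loss = 84 − 75.72 = 8.28 dB.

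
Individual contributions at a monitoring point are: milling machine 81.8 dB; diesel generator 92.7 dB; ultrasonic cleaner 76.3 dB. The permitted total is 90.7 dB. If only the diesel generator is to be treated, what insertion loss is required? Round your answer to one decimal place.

Everything except the diesel generator sums to 10^(81.8/10) + 10^(76.3/10) = 1.940e+08 in linear terms, 82.88 dB.
The limit corresponds to 10^(90.7/10) = 1.175e+09; subtracting the fixed part leaves 9.809e+08 for the diesel generator, i.e. 89.92 dB.
Required insertion loss = 92.7 − 89.92 = 2.78 dB.

2.8 dB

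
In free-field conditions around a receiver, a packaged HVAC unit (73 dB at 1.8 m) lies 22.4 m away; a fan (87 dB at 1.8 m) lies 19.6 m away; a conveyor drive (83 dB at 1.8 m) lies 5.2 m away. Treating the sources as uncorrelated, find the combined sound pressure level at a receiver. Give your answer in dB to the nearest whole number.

75 dB

Propagate each source to the receiver with L = L_ref − 20·log₁₀(r/r_ref), then add intensities.
packaged HVAC unit: 73 − 20·log₁₀(22.4/1.8) = 73 − 21.90 = 51.10 dB.
fan: 87 − 20·log₁₀(19.6/1.8) = 87 − 20.74 = 66.26 dB.
conveyor drive: 83 − 20·log₁₀(5.2/1.8) = 83 − 9.21 = 73.79 dB.
Σ 10^(L/10) = 2.826e+07 → L_total = 10·log₁₀(2.826e+07) = 74.51 dB.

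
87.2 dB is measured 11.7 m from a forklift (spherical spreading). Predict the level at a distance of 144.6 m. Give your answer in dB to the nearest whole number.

For a point source, L₂ = L₁ − 20·log₁₀(r₂/r₁).
L₂ = 87.2 − 20·log₁₀(144.6/11.7) = 87.2 − 21.840 = 65.36 dB.

65 dB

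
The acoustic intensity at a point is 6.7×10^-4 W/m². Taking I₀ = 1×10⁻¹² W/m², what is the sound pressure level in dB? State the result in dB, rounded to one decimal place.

88.3 dB

Dividing by I₀ shifts the exponent by 12: I/I₀ = 6.7×10^8.
L = 10·(0.8261 + 8) = 88.26 dB.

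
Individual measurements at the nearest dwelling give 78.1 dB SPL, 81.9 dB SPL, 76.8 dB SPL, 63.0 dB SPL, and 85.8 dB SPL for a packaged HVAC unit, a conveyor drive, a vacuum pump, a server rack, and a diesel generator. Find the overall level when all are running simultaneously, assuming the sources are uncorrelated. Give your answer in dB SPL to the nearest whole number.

Incoherent sources combine by intensity addition: L_total = 10·log₁₀(Σ 10^(L_i/10)).
Σ 10^(L/10) = 10^(78.1/10) + 10^(81.9/10) + 10^(76.8/10) + 10^(63.0/10) + 10^(85.8/10) = 6.495e+08.
L_total = 10·log₁₀(6.495e+08) = 88.13 dB SPL.

88 dB SPL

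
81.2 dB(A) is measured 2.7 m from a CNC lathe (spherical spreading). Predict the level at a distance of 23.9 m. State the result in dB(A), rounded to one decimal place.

62.3 dB(A)

For a point source, L₂ = L₁ − 20·log₁₀(r₂/r₁).
L₂ = 81.2 − 20·log₁₀(23.9/2.7) = 81.2 − 18.941 = 62.26 dB(A).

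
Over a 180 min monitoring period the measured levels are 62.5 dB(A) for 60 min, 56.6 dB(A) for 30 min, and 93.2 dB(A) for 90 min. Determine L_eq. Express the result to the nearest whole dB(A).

The energy average is taken in the linear domain: L_eq = 10·log₁₀[(Σ tᵢ·10^(Lᵢ/10))/T], T = 180 min.
Σ tᵢ·10^(Lᵢ/10) = 60·10^(62.5/10) + 30·10^(56.6/10) + 90·10^(93.2/10) = 1.882e+11.
L_eq = 10·log₁₀(1.882e+11/180) = 90.19 dB(A).

90 dB(A)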